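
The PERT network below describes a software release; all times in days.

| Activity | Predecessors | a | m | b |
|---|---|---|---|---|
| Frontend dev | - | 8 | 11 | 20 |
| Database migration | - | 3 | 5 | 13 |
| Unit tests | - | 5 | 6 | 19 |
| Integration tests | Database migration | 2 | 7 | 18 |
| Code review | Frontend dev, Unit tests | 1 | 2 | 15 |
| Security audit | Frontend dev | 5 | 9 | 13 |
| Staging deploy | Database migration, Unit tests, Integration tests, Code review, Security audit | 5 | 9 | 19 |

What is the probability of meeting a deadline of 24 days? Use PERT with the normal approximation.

0.018

te_Frontend dev = (8 + 4·11 + 20)/6 = 72/6 = 12; σ²_Frontend dev = ((20−8)/6)² = 4.000
te_Database migration = (3 + 4·5 + 13)/6 = 36/6 = 6; σ²_Database migration = ((13−3)/6)² = 2.778
te_Unit tests = (5 + 4·6 + 19)/6 = 48/6 = 8; σ²_Unit tests = ((19−5)/6)² = 5.444
te_Integration tests = (2 + 4·7 + 18)/6 = 48/6 = 8; σ²_Integration tests = ((18−2)/6)² = 7.111
te_Code review = (1 + 4·2 + 15)/6 = 24/6 = 4; σ²_Code review = ((15−1)/6)² = 5.444
te_Security audit = (5 + 4·9 + 13)/6 = 54/6 = 9; σ²_Security audit = ((13−5)/6)² = 1.778
te_Staging deploy = (5 + 4·9 + 19)/6 = 60/6 = 10; σ²_Staging deploy = ((19−5)/6)² = 5.444

Forward pass:
ES_Frontend dev = 0; EF_Frontend dev = 12
ES_Database migration = 0; EF_Database migration = 6
ES_Unit tests = 0; EF_Unit tests = 8
ES_Integration tests = 6; EF_Integration tests = 6+8 = 14
ES_Code review = max(EF_Frontend dev=12, EF_Unit tests=8) = 12; EF_Code review = 12+4 = 16
ES_Security audit = 12; EF_Security audit = 12+9 = 21
ES_Staging deploy = max(EF_Database migration=6, EF_Unit tests=8, EF_Integration tests=14, EF_Code review=16, EF_Security audit=21) = 21; EF_Staging deploy = 21+10 = 31
Expected project duration μ = 31 days. Critical path: Frontend dev → Security audit → Staging deploy.

Variance along critical path = 4.000 + 1.778 + 5.444 = 11.222; σ = √11.222 = 3.350 days.
Z = (24 − 31) / 3.350 = -2.090
P(T ≤ 24) = Φ(-2.090) ≈ 0.018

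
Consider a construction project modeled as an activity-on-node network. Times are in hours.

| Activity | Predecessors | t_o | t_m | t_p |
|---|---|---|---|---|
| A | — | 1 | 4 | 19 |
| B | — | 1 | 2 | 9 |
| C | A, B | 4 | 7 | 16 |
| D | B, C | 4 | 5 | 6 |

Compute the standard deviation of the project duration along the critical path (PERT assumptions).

te_A = (1 + 4·4 + 19)/6 = 36/6 = 6; σ²_A = ((19−1)/6)² = 9.000
te_B = (1 + 4·2 + 9)/6 = 18/6 = 3; σ²_B = ((9−1)/6)² = 1.778
te_C = (4 + 4·7 + 16)/6 = 48/6 = 8; σ²_C = ((16−4)/6)² = 4.000
te_D = (4 + 4·5 + 6)/6 = 30/6 = 5; σ²_D = ((6−4)/6)² = 0.111

Forward pass:
ES_A = 0; EF_A = 6
ES_B = 0; EF_B = 3
ES_C = max(EF_A=6, EF_B=3) = 6; EF_C = 6+8 = 14
ES_D = max(EF_B=3, EF_C=14) = 14; EF_D = 14+5 = 19
Expected project duration μ = 19 hours. Critical path: A → C → D.

Variance along critical path = 9.000 + 4.000 + 0.111 = 13.111
σ = √13.111 = 3.621 hours

3.62 hours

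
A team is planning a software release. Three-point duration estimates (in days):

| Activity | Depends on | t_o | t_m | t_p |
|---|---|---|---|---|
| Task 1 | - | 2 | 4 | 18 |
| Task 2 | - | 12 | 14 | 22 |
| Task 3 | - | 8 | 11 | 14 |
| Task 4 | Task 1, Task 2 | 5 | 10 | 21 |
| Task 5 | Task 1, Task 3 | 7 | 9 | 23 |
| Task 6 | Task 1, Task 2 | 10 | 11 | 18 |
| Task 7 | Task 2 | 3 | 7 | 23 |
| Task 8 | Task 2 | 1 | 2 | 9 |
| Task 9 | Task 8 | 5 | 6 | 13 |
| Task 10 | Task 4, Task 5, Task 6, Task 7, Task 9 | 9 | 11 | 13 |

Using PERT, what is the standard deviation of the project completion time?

2.24 days

te_Task 1 = (2 + 4·4 + 18)/6 = 36/6 = 6; σ²_Task 1 = ((18−2)/6)² = 7.111
te_Task 2 = (12 + 4·14 + 22)/6 = 90/6 = 15; σ²_Task 2 = ((22−12)/6)² = 2.778
te_Task 3 = (8 + 4·11 + 14)/6 = 66/6 = 11; σ²_Task 3 = ((14−8)/6)² = 1.000
te_Task 4 = (5 + 4·10 + 21)/6 = 66/6 = 11; σ²_Task 4 = ((21−5)/6)² = 7.111
te_Task 5 = (7 + 4·9 + 23)/6 = 66/6 = 11; σ²_Task 5 = ((23−7)/6)² = 7.111
te_Task 6 = (10 + 4·11 + 18)/6 = 72/6 = 12; σ²_Task 6 = ((18−10)/6)² = 1.778
te_Task 7 = (3 + 4·7 + 23)/6 = 54/6 = 9; σ²_Task 7 = ((23−3)/6)² = 11.111
te_Task 8 = (1 + 4·2 + 9)/6 = 18/6 = 3; σ²_Task 8 = ((9−1)/6)² = 1.778
te_Task 9 = (5 + 4·6 + 13)/6 = 42/6 = 7; σ²_Task 9 = ((13−5)/6)² = 1.778
te_Task 10 = (9 + 4·11 + 13)/6 = 66/6 = 11; σ²_Task 10 = ((13−9)/6)² = 0.444

Forward pass:
ES_Task 1 = 0; EF_Task 1 = 6
ES_Task 2 = 0; EF_Task 2 = 15
ES_Task 3 = 0; EF_Task 3 = 11
ES_Task 4 = max(EF_Task 1=6, EF_Task 2=15) = 15; EF_Task 4 = 15+11 = 26
ES_Task 5 = max(EF_Task 1=6, EF_Task 3=11) = 11; EF_Task 5 = 11+11 = 22
ES_Task 6 = max(EF_Task 1=6, EF_Task 2=15) = 15; EF_Task 6 = 15+12 = 27
ES_Task 7 = 15; EF_Task 7 = 15+9 = 24
ES_Task 8 = 15; EF_Task 8 = 15+3 = 18
ES_Task 9 = 18; EF_Task 9 = 18+7 = 25
ES_Task 10 = max(EF_Task 4=26, EF_Task 5=22, EF_Task 6=27, EF_Task 7=24, EF_Task 9=25) = 27; EF_Task 10 = 27+11 = 38
Expected project duration μ = 38 days. Critical path: Task 2 → Task 6 → Task 10.

Variance along critical path = 2.778 + 1.778 + 0.444 = 5.000
σ = √5.000 = 2.236 days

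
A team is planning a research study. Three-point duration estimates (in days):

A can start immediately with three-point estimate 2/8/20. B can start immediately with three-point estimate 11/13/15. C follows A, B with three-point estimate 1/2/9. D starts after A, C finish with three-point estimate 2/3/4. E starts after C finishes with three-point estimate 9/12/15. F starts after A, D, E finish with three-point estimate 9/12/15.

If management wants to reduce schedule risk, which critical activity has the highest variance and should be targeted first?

C

te_A = (2 + 4·8 + 20)/6 = 54/6 = 9; σ²_A = ((20−2)/6)² = 9.000
te_B = (11 + 4·13 + 15)/6 = 78/6 = 13; σ²_B = ((15−11)/6)² = 0.444
te_C = (1 + 4·2 + 9)/6 = 18/6 = 3; σ²_C = ((9−1)/6)² = 1.778
te_D = (2 + 4·3 + 4)/6 = 18/6 = 3; σ²_D = ((4−2)/6)² = 0.111
te_E = (9 + 4·12 + 15)/6 = 72/6 = 12; σ²_E = ((15−9)/6)² = 1.000
te_F = (9 + 4·12 + 15)/6 = 72/6 = 12; σ²_F = ((15−9)/6)² = 1.000

Forward pass:
ES_A = 0; EF_A = 9
ES_B = 0; EF_B = 13
ES_C = max(EF_A=9, EF_B=13) = 13; EF_C = 13+3 = 16
ES_D = max(EF_A=9, EF_C=16) = 16; EF_D = 16+3 = 19
ES_E = 16; EF_E = 16+12 = 28
ES_F = max(EF_A=9, EF_D=19, EF_E=28) = 28; EF_F = 28+12 = 40
Expected project duration μ = 40 days. Critical path: B → C → E → F.

Variances on critical path: σ²_B=0.444, σ²_C=1.778, σ²_E=1.000, σ²_F=1.000.
Largest is σ²_C = 1.778.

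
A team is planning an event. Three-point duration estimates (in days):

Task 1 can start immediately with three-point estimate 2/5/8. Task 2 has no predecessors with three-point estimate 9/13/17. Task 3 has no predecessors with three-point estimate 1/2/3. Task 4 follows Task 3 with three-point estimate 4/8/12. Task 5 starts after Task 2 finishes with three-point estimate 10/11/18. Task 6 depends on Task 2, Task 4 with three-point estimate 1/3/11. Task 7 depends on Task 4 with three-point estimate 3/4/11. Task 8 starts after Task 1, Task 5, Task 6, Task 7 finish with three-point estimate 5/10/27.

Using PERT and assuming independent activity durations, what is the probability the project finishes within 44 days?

te_Task 1 = (2 + 4·5 + 8)/6 = 30/6 = 5; σ²_Task 1 = ((8−2)/6)² = 1.000
te_Task 2 = (9 + 4·13 + 17)/6 = 78/6 = 13; σ²_Task 2 = ((17−9)/6)² = 1.778
te_Task 3 = (1 + 4·2 + 3)/6 = 12/6 = 2; σ²_Task 3 = ((3−1)/6)² = 0.111
te_Task 4 = (4 + 4·8 + 12)/6 = 48/6 = 8; σ²_Task 4 = ((12−4)/6)² = 1.778
te_Task 5 = (10 + 4·11 + 18)/6 = 72/6 = 12; σ²_Task 5 = ((18−10)/6)² = 1.778
te_Task 6 = (1 + 4·3 + 11)/6 = 24/6 = 4; σ²_Task 6 = ((11−1)/6)² = 2.778
te_Task 7 = (3 + 4·4 + 11)/6 = 30/6 = 5; σ²_Task 7 = ((11−3)/6)² = 1.778
te_Task 8 = (5 + 4·10 + 27)/6 = 72/6 = 12; σ²_Task 8 = ((27−5)/6)² = 13.444

Forward pass:
ES_Task 1 = 0; EF_Task 1 = 5
ES_Task 2 = 0; EF_Task 2 = 13
ES_Task 3 = 0; EF_Task 3 = 2
ES_Task 4 = 2; EF_Task 4 = 2+8 = 10
ES_Task 5 = 13; EF_Task 5 = 13+12 = 25
ES_Task 6 = max(EF_Task 2=13, EF_Task 4=10) = 13; EF_Task 6 = 13+4 = 17
ES_Task 7 = 10; EF_Task 7 = 10+5 = 15
ES_Task 8 = max(EF_Task 1=5, EF_Task 5=25, EF_Task 6=17, EF_Task 7=15) = 25; EF_Task 8 = 25+12 = 37
Expected project duration μ = 37 days. Critical path: Task 2 → Task 5 → Task 8.

Variance along critical path = 1.778 + 1.778 + 13.444 = 17.000; σ = √17.000 = 4.123 days.
Z = (44 − 37) / 4.123 = 1.698
P(T ≤ 44) = Φ(1.698) ≈ 0.955

0.955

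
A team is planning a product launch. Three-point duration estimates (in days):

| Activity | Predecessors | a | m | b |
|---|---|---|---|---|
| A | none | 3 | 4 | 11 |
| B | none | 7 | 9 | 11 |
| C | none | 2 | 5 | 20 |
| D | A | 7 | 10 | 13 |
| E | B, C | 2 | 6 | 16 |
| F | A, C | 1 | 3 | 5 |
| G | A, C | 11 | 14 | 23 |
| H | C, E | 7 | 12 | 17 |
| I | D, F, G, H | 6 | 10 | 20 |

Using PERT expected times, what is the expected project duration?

te_A = (3 + 4·4 + 11)/6 = 30/6 = 5
te_B = (7 + 4·9 + 11)/6 = 54/6 = 9
te_C = (2 + 4·5 + 20)/6 = 42/6 = 7
te_D = (7 + 4·10 + 13)/6 = 60/6 = 10
te_E = (2 + 4·6 + 16)/6 = 42/6 = 7
te_F = (1 + 4·3 + 5)/6 = 18/6 = 3
te_G = (11 + 4·14 + 23)/6 = 90/6 = 15
te_H = (7 + 4·12 + 17)/6 = 72/6 = 12
te_I = (6 + 4·10 + 20)/6 = 66/6 = 11

Forward pass:
ES_A = 0; EF_A = 5
ES_B = 0; EF_B = 9
ES_C = 0; EF_C = 7
ES_D = 5; EF_D = 5+10 = 15
ES_E = max(EF_B=9, EF_C=7) = 9; EF_E = 9+7 = 16
ES_F = max(EF_A=5, EF_C=7) = 7; EF_F = 7+3 = 10
ES_G = max(EF_A=5, EF_C=7) = 7; EF_G = 7+15 = 22
ES_H = max(EF_C=7, EF_E=16) = 16; EF_H = 16+12 = 28
ES_I = max(EF_D=15, EF_F=10, EF_G=22, EF_H=28) = 28; EF_I = 28+11 = 39
Expected project duration μ = 39 days. Critical path: B → E → H → I.

39 days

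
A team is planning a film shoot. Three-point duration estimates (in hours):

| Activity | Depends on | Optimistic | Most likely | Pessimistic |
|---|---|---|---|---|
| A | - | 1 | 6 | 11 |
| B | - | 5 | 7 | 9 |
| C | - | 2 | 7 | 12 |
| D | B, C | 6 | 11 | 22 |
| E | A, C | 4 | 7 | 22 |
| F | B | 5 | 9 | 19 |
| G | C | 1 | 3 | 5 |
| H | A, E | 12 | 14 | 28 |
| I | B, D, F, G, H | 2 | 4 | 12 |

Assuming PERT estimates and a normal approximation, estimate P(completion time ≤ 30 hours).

0.066

te_A = (1 + 4·6 + 11)/6 = 36/6 = 6; σ²_A = ((11−1)/6)² = 2.778
te_B = (5 + 4·7 + 9)/6 = 42/6 = 7; σ²_B = ((9−5)/6)² = 0.444
te_C = (2 + 4·7 + 12)/6 = 42/6 = 7; σ²_C = ((12−2)/6)² = 2.778
te_D = (6 + 4·11 + 22)/6 = 72/6 = 12; σ²_D = ((22−6)/6)² = 7.111
te_E = (4 + 4·7 + 22)/6 = 54/6 = 9; σ²_E = ((22−4)/6)² = 9.000
te_F = (5 + 4·9 + 19)/6 = 60/6 = 10; σ²_F = ((19−5)/6)² = 5.444
te_G = (1 + 4·3 + 5)/6 = 18/6 = 3; σ²_G = ((5−1)/6)² = 0.444
te_H = (12 + 4·14 + 28)/6 = 96/6 = 16; σ²_H = ((28−12)/6)² = 7.111
te_I = (2 + 4·4 + 12)/6 = 30/6 = 5; σ²_I = ((12−2)/6)² = 2.778

Forward pass:
ES_A = 0; EF_A = 6
ES_B = 0; EF_B = 7
ES_C = 0; EF_C = 7
ES_D = max(EF_B=7, EF_C=7) = 7; EF_D = 7+12 = 19
ES_E = max(EF_A=6, EF_C=7) = 7; EF_E = 7+9 = 16
ES_F = 7; EF_F = 7+10 = 17
ES_G = 7; EF_G = 7+3 = 10
ES_H = max(EF_A=6, EF_E=16) = 16; EF_H = 16+16 = 32
ES_I = max(EF_B=7, EF_D=19, EF_F=17, EF_G=10, EF_H=32) = 32; EF_I = 32+5 = 37
Expected project duration μ = 37 hours. Critical path: C → E → H → I.

Variance along critical path = 2.778 + 9.000 + 7.111 + 2.778 = 21.667; σ = √21.667 = 4.655 hours.
Z = (30 − 37) / 4.655 = -1.504
P(T ≤ 30) = Φ(-1.504) ≈ 0.066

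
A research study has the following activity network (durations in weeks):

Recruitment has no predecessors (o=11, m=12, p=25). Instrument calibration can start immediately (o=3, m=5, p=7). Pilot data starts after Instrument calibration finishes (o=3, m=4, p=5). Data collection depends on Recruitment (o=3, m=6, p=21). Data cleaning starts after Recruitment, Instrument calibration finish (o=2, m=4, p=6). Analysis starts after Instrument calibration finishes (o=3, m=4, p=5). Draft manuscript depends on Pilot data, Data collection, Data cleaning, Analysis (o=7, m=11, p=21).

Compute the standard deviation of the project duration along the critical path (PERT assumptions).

te_Recruitment = (11 + 4·12 + 25)/6 = 84/6 = 14; σ²_Recruitment = ((25−11)/6)² = 5.444
te_Instrument calibration = (3 + 4·5 + 7)/6 = 30/6 = 5; σ²_Instrument calibration = ((7−3)/6)² = 0.444
te_Pilot data = (3 + 4·4 + 5)/6 = 24/6 = 4; σ²_Pilot data = ((5−3)/6)² = 0.111
te_Data collection = (3 + 4·6 + 21)/6 = 48/6 = 8; σ²_Data collection = ((21−3)/6)² = 9.000
te_Data cleaning = (2 + 4·4 + 6)/6 = 24/6 = 4; σ²_Data cleaning = ((6−2)/6)² = 0.444
te_Analysis = (3 + 4·4 + 5)/6 = 24/6 = 4; σ²_Analysis = ((5−3)/6)² = 0.111
te_Draft manuscript = (7 + 4·11 + 21)/6 = 72/6 = 12; σ²_Draft manuscript = ((21−7)/6)² = 5.444

Forward pass:
ES_Recruitment = 0; EF_Recruitment = 14
ES_Instrument calibration = 0; EF_Instrument calibration = 5
ES_Pilot data = 5; EF_Pilot data = 5+4 = 9
ES_Data collection = 14; EF_Data collection = 14+8 = 22
ES_Data cleaning = max(EF_Recruitment=14, EF_Instrument calibration=5) = 14; EF_Data cleaning = 14+4 = 18
ES_Analysis = 5; EF_Analysis = 5+4 = 9
ES_Draft manuscript = max(EF_Pilot data=9, EF_Data collection=22, EF_Data cleaning=18, EF_Analysis=9) = 22; EF_Draft manuscript = 22+12 = 34
Expected project duration μ = 34 weeks. Critical path: Recruitment → Data collection → Draft manuscript.

Variance along critical path = 5.444 + 9.000 + 5.444 = 19.889
σ = √19.889 = 4.460 weeks

4.46 weeks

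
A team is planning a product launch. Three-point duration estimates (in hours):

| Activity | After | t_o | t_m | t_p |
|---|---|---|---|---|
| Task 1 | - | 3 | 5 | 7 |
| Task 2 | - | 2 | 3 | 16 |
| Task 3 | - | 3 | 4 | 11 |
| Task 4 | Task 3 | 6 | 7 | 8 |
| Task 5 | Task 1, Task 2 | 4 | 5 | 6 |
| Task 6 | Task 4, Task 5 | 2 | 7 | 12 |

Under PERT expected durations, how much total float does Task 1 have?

2 hours

te_Task 1 = (3 + 4·5 + 7)/6 = 30/6 = 5
te_Task 2 = (2 + 4·3 + 16)/6 = 30/6 = 5
te_Task 3 = (3 + 4·4 + 11)/6 = 30/6 = 5
te_Task 4 = (6 + 4·7 + 8)/6 = 42/6 = 7
te_Task 5 = (4 + 4·5 + 6)/6 = 30/6 = 5
te_Task 6 = (2 + 4·7 + 12)/6 = 42/6 = 7

Forward pass:
ES_Task 1 = 0; EF_Task 1 = 5
ES_Task 2 = 0; EF_Task 2 = 5
ES_Task 3 = 0; EF_Task 3 = 5
ES_Task 4 = 5; EF_Task 4 = 5+7 = 12
ES_Task 5 = max(EF_Task 1=5, EF_Task 2=5) = 5; EF_Task 5 = 5+5 = 10
ES_Task 6 = max(EF_Task 4=12, EF_Task 5=10) = 12; EF_Task 6 = 12+7 = 19
Expected project duration μ = 19 hours. Critical path: Task 3 → Task 4 → Task 6.

Backward pass:
LF_Task 6 = 19; LS_Task 6 = 19−7 = 12
LF_Task 5 = LS_Task 6 = 12; LS_Task 5 = 12−5 = 7
LF_Task 4 = LS_Task 6 = 12; LS_Task 4 = 12−7 = 5
LF_Task 3 = LS_Task 4 = 5; LS_Task 3 = 5−5 = 0
LF_Task 2 = LS_Task 5 = 7; LS_Task 2 = 7−5 = 2
LF_Task 1 = LS_Task 5 = 7; LS_Task 1 = 7−5 = 2
Slack_Task 1 = LS_Task 1 − ES_Task 1 = 2 − 0 = 2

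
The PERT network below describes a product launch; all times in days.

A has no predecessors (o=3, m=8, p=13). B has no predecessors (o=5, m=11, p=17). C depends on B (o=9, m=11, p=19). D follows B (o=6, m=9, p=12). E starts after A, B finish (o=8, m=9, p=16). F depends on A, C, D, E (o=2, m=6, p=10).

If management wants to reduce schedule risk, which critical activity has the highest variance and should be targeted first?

te_A = (3 + 4·8 + 13)/6 = 48/6 = 8; σ²_A = ((13−3)/6)² = 2.778
te_B = (5 + 4·11 + 17)/6 = 66/6 = 11; σ²_B = ((17−5)/6)² = 4.000
te_C = (9 + 4·11 + 19)/6 = 72/6 = 12; σ²_C = ((19−9)/6)² = 2.778
te_D = (6 + 4·9 + 12)/6 = 54/6 = 9; σ²_D = ((12−6)/6)² = 1.000
te_E = (8 + 4·9 + 16)/6 = 60/6 = 10; σ²_E = ((16−8)/6)² = 1.778
te_F = (2 + 4·6 + 10)/6 = 36/6 = 6; σ²_F = ((10−2)/6)² = 1.778

Forward pass:
ES_A = 0; EF_A = 8
ES_B = 0; EF_B = 11
ES_C = 11; EF_C = 11+12 = 23
ES_D = 11; EF_D = 11+9 = 20
ES_E = max(EF_A=8, EF_B=11) = 11; EF_E = 11+10 = 21
ES_F = max(EF_A=8, EF_C=23, EF_D=20, EF_E=21) = 23; EF_F = 23+6 = 29
Expected project duration μ = 29 days. Critical path: B → C → F.

Variances on critical path: σ²_B=4.000, σ²_C=2.778, σ²_F=1.778.
Largest is σ²_B = 4.000.

B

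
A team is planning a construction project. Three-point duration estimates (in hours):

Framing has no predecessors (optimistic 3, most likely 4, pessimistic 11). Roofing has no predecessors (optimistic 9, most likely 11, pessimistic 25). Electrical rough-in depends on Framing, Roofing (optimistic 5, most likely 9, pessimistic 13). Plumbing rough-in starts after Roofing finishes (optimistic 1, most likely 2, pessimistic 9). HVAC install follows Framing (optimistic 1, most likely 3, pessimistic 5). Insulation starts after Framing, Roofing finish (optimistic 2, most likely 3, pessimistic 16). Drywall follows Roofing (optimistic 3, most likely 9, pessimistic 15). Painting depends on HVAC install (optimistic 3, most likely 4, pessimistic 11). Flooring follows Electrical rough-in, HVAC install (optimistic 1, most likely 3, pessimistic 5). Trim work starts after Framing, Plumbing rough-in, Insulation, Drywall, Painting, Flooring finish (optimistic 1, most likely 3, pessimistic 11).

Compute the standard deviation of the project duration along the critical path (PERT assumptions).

te_Framing = (3 + 4·4 + 11)/6 = 30/6 = 5; σ²_Framing = ((11−3)/6)² = 1.778
te_Roofing = (9 + 4·11 + 25)/6 = 78/6 = 13; σ²_Roofing = ((25−9)/6)² = 7.111
te_Electrical rough-in = (5 + 4·9 + 13)/6 = 54/6 = 9; σ²_Electrical rough-in = ((13−5)/6)² = 1.778
te_Plumbing rough-in = (1 + 4·2 + 9)/6 = 18/6 = 3; σ²_Plumbing rough-in = ((9−1)/6)² = 1.778
te_HVAC install = (1 + 4·3 + 5)/6 = 18/6 = 3; σ²_HVAC install = ((5−1)/6)² = 0.444
te_Insulation = (2 + 4·3 + 16)/6 = 30/6 = 5; σ²_Insulation = ((16−2)/6)² = 5.444
te_Drywall = (3 + 4·9 + 15)/6 = 54/6 = 9; σ²_Drywall = ((15−3)/6)² = 4.000
te_Painting = (3 + 4·4 + 11)/6 = 30/6 = 5; σ²_Painting = ((11−3)/6)² = 1.778
te_Flooring = (1 + 4·3 + 5)/6 = 18/6 = 3; σ²_Flooring = ((5−1)/6)² = 0.444
te_Trim work = (1 + 4·3 + 11)/6 = 24/6 = 4; σ²_Trim work = ((11−1)/6)² = 2.778

Forward pass:
ES_Framing = 0; EF_Framing = 5
ES_Roofing = 0; EF_Roofing = 13
ES_Electrical rough-in = max(EF_Framing=5, EF_Roofing=13) = 13; EF_Electrical rough-in = 13+9 = 22
ES_Plumbing rough-in = 13; EF_Plumbing rough-in = 13+3 = 16
ES_HVAC install = 5; EF_HVAC install = 5+3 = 8
ES_Insulation = max(EF_Framing=5, EF_Roofing=13) = 13; EF_Insulation = 13+5 = 18
ES_Drywall = 13; EF_Drywall = 13+9 = 22
ES_Painting = 8; EF_Painting = 8+5 = 13
ES_Flooring = max(EF_Electrical rough-in=22, EF_HVAC install=8) = 22; EF_Flooring = 22+3 = 25
ES_Trim work = max(EF_Framing=5, EF_Plumbing rough-in=16, EF_Insulation=18, EF_Drywall=22, EF_Painting=13, EF_Flooring=25) = 25; EF_Trim work = 25+4 = 29
Expected project duration μ = 29 hours. Critical path: Roofing → Electrical rough-in → Flooring → Trim work.

Variance along critical path = 7.111 + 1.778 + 0.444 + 2.778 = 12.111
σ = √12.111 = 3.480 hours

3.48 hours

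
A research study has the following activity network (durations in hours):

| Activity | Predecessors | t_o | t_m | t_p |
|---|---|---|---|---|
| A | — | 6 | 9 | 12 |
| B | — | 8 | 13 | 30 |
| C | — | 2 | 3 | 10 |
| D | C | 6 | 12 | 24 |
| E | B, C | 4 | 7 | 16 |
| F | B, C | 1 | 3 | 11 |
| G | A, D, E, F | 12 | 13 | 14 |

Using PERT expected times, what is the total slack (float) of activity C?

te_A = (6 + 4·9 + 12)/6 = 54/6 = 9
te_B = (8 + 4·13 + 30)/6 = 90/6 = 15
te_C = (2 + 4·3 + 10)/6 = 24/6 = 4
te_D = (6 + 4·12 + 24)/6 = 78/6 = 13
te_E = (4 + 4·7 + 16)/6 = 48/6 = 8
te_F = (1 + 4·3 + 11)/6 = 24/6 = 4
te_G = (12 + 4·13 + 14)/6 = 78/6 = 13

Forward pass:
ES_A = 0; EF_A = 9
ES_B = 0; EF_B = 15
ES_C = 0; EF_C = 4
ES_D = 4; EF_D = 4+13 = 17
ES_E = max(EF_B=15, EF_C=4) = 15; EF_E = 15+8 = 23
ES_F = max(EF_B=15, EF_C=4) = 15; EF_F = 15+4 = 19
ES_G = max(EF_A=9, EF_D=17, EF_E=23, EF_F=19) = 23; EF_G = 23+13 = 36
Expected project duration μ = 36 hours. Critical path: B → E → G.

Backward pass:
LF_G = 36; LS_G = 36−13 = 23
LF_F = LS_G = 23; LS_F = 23−4 = 19
LF_E = LS_G = 23; LS_E = 23−8 = 15
LF_D = LS_G = 23; LS_D = 23−13 = 10
LF_C = min(LS_D=10, LS_E=15, LS_F=19) = 10; LS_C = 10−4 = 6
LF_B = min(LS_E=15, LS_F=19) = 15; LS_B = 15−15 = 0
LF_A = LS_G = 23; LS_A = 23−9 = 14
Slack_C = LS_C − ES_C = 6 − 0 = 6

6 hours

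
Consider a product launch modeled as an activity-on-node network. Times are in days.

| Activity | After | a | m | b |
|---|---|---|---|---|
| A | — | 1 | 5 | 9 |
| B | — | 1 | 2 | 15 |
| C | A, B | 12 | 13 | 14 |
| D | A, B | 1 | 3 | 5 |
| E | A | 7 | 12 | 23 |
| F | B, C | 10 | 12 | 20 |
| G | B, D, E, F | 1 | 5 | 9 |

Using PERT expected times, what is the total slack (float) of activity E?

te_A = (1 + 4·5 + 9)/6 = 30/6 = 5
te_B = (1 + 4·2 + 15)/6 = 24/6 = 4
te_C = (12 + 4·13 + 14)/6 = 78/6 = 13
te_D = (1 + 4·3 + 5)/6 = 18/6 = 3
te_E = (7 + 4·12 + 23)/6 = 78/6 = 13
te_F = (10 + 4·12 + 20)/6 = 78/6 = 13
te_G = (1 + 4·5 + 9)/6 = 30/6 = 5

Forward pass:
ES_A = 0; EF_A = 5
ES_B = 0; EF_B = 4
ES_C = max(EF_A=5, EF_B=4) = 5; EF_C = 5+13 = 18
ES_D = max(EF_A=5, EF_B=4) = 5; EF_D = 5+3 = 8
ES_E = 5; EF_E = 5+13 = 18
ES_F = max(EF_B=4, EF_C=18) = 18; EF_F = 18+13 = 31
ES_G = max(EF_B=4, EF_D=8, EF_E=18, EF_F=31) = 31; EF_G = 31+5 = 36
Expected project duration μ = 36 days. Critical path: A → C → F → G.

Backward pass:
LF_G = 36; LS_G = 36−5 = 31
LF_F = LS_G = 31; LS_F = 31−13 = 18
LF_E = LS_G = 31; LS_E = 31−13 = 18
LF_D = LS_G = 31; LS_D = 31−3 = 28
LF_C = LS_F = 18; LS_C = 18−13 = 5
LF_B = min(LS_C=5, LS_D=28, LS_F=18, LS_G=31) = 5; LS_B = 5−4 = 1
LF_A = min(LS_C=5, LS_D=28, LS_E=18) = 5; LS_A = 5−5 = 0
Slack_E = LS_E − ES_E = 18 − 5 = 13

13 days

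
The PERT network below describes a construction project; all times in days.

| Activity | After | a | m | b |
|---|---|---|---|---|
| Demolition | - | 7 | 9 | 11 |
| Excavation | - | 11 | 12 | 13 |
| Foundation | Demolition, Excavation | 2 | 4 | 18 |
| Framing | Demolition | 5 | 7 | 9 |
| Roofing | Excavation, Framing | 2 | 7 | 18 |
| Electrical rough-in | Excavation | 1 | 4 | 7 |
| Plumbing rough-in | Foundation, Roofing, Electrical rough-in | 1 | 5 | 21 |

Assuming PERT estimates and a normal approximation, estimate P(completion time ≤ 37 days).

0.915

te_Demolition = (7 + 4·9 + 11)/6 = 54/6 = 9; σ²_Demolition = ((11−7)/6)² = 0.444
te_Excavation = (11 + 4·12 + 13)/6 = 72/6 = 12; σ²_Excavation = ((13−11)/6)² = 0.111
te_Foundation = (2 + 4·4 + 18)/6 = 36/6 = 6; σ²_Foundation = ((18−2)/6)² = 7.111
te_Framing = (5 + 4·7 + 9)/6 = 42/6 = 7; σ²_Framing = ((9−5)/6)² = 0.444
te_Roofing = (2 + 4·7 + 18)/6 = 48/6 = 8; σ²_Roofing = ((18−2)/6)² = 7.111
te_Electrical rough-in = (1 + 4·4 + 7)/6 = 24/6 = 4; σ²_Electrical rough-in = ((7−1)/6)² = 1.000
te_Plumbing rough-in = (1 + 4·5 + 21)/6 = 42/6 = 7; σ²_Plumbing rough-in = ((21−1)/6)² = 11.111

Forward pass:
ES_Demolition = 0; EF_Demolition = 9
ES_Excavation = 0; EF_Excavation = 12
ES_Foundation = max(EF_Demolition=9, EF_Excavation=12) = 12; EF_Foundation = 12+6 = 18
ES_Framing = 9; EF_Framing = 9+7 = 16
ES_Roofing = max(EF_Excavation=12, EF_Framing=16) = 16; EF_Roofing = 16+8 = 24
ES_Electrical rough-in = 12; EF_Electrical rough-in = 12+4 = 16
ES_Plumbing rough-in = max(EF_Foundation=18, EF_Roofing=24, EF_Electrical rough-in=16) = 24; EF_Plumbing rough-in = 24+7 = 31
Expected project duration μ = 31 days. Critical path: Demolition → Framing → Roofing → Plumbing rough-in.

Variance along critical path = 0.444 + 0.444 + 7.111 + 11.111 = 19.111; σ = √19.111 = 4.372 days.
Z = (37 − 31) / 4.372 = 1.372
P(T ≤ 37) = Φ(1.372) ≈ 0.915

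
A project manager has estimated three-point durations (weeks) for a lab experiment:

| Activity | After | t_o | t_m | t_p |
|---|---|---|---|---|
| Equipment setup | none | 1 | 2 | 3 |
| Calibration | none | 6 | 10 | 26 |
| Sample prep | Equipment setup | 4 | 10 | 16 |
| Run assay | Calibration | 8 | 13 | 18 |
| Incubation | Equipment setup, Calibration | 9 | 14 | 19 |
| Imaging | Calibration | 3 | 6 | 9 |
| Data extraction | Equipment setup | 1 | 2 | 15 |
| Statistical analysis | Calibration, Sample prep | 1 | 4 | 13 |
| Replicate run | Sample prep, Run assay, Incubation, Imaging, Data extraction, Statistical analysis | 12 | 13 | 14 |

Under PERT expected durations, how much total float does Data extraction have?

te_Equipment setup = (1 + 4·2 + 3)/6 = 12/6 = 2
te_Calibration = (6 + 4·10 + 26)/6 = 72/6 = 12
te_Sample prep = (4 + 4·10 + 16)/6 = 60/6 = 10
te_Run assay = (8 + 4·13 + 18)/6 = 78/6 = 13
te_Incubation = (9 + 4·14 + 19)/6 = 84/6 = 14
te_Imaging = (3 + 4·6 + 9)/6 = 36/6 = 6
te_Data extraction = (1 + 4·2 + 15)/6 = 24/6 = 4
te_Statistical analysis = (1 + 4·4 + 13)/6 = 30/6 = 5
te_Replicate run = (12 + 4·13 + 14)/6 = 78/6 = 13

Forward pass:
ES_Equipment setup = 0; EF_Equipment setup = 2
ES_Calibration = 0; EF_Calibration = 12
ES_Sample prep = 2; EF_Sample prep = 2+10 = 12
ES_Run assay = 12; EF_Run assay = 12+13 = 25
ES_Incubation = max(EF_Equipment setup=2, EF_Calibration=12) = 12; EF_Incubation = 12+14 = 26
ES_Imaging = 12; EF_Imaging = 12+6 = 18
ES_Data extraction = 2; EF_Data extraction = 2+4 = 6
ES_Statistical analysis = max(EF_Calibration=12, EF_Sample prep=12) = 12; EF_Statistical analysis = 12+5 = 17
ES_Replicate run = max(EF_Sample prep=12, EF_Run assay=25, EF_Incubation=26, EF_Imaging=18, EF_Data extraction=6, EF_Statistical analysis=17) = 26; EF_Replicate run = 26+13 = 39
Expected project duration μ = 39 weeks. Critical path: Calibration → Incubation → Replicate run.

Backward pass:
LF_Replicate run = 39; LS_Replicate run = 39−13 = 26
LF_Statistical analysis = LS_Replicate run = 26; LS_Statistical analysis = 26−5 = 21
LF_Data extraction = LS_Replicate run = 26; LS_Data extraction = 26−4 = 22
LF_Imaging = LS_Replicate run = 26; LS_Imaging = 26−6 = 20
LF_Incubation = LS_Replicate run = 26; LS_Incubation = 26−14 = 12
LF_Run assay = LS_Replicate run = 26; LS_Run assay = 26−13 = 13
LF_Sample prep = min(LS_Statistical analysis=21, LS_Replicate run=26) = 21; LS_Sample prep = 21−10 = 11
LF_Calibration = min(LS_Run assay=13, LS_Incubation=12, LS_Imaging=20, LS_Statistical analysis=21) = 12; LS_Calibration = 12−12 = 0
LF_Equipment setup = min(LS_Sample prep=11, LS_Incubation=12, LS_Data extraction=22) = 11; LS_Equipment setup = 11−2 = 9
Slack_Data extraction = LS_Data extraction − ES_Data extraction = 22 − 2 = 20

20 weeks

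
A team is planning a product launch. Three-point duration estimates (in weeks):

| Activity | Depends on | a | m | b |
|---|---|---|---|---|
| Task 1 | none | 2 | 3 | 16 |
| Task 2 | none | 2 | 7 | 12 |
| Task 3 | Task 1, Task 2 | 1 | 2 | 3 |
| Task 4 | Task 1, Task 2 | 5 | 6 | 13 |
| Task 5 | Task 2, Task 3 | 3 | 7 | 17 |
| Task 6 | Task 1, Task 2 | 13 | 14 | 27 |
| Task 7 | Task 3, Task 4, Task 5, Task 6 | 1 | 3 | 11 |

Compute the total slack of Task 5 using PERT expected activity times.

te_Task 1 = (2 + 4·3 + 16)/6 = 30/6 = 5
te_Task 2 = (2 + 4·7 + 12)/6 = 42/6 = 7
te_Task 3 = (1 + 4·2 + 3)/6 = 12/6 = 2
te_Task 4 = (5 + 4·6 + 13)/6 = 42/6 = 7
te_Task 5 = (3 + 4·7 + 17)/6 = 48/6 = 8
te_Task 6 = (13 + 4·14 + 27)/6 = 96/6 = 16
te_Task 7 = (1 + 4·3 + 11)/6 = 24/6 = 4

Forward pass:
ES_Task 1 = 0; EF_Task 1 = 5
ES_Task 2 = 0; EF_Task 2 = 7
ES_Task 3 = max(EF_Task 1=5, EF_Task 2=7) = 7; EF_Task 3 = 7+2 = 9
ES_Task 4 = max(EF_Task 1=5, EF_Task 2=7) = 7; EF_Task 4 = 7+7 = 14
ES_Task 5 = max(EF_Task 2=7, EF_Task 3=9) = 9; EF_Task 5 = 9+8 = 17
ES_Task 6 = max(EF_Task 1=5, EF_Task 2=7) = 7; EF_Task 6 = 7+16 = 23
ES_Task 7 = max(EF_Task 3=9, EF_Task 4=14, EF_Task 5=17, EF_Task 6=23) = 23; EF_Task 7 = 23+4 = 27
Expected project duration μ = 27 weeks. Critical path: Task 2 → Task 6 → Task 7.

Backward pass:
LF_Task 7 = 27; LS_Task 7 = 27−4 = 23
LF_Task 6 = LS_Task 7 = 23; LS_Task 6 = 23−16 = 7
LF_Task 5 = LS_Task 7 = 23; LS_Task 5 = 23−8 = 15
LF_Task 4 = LS_Task 7 = 23; LS_Task 4 = 23−7 = 16
LF_Task 3 = min(LS_Task 5=15, LS_Task 7=23) = 15; LS_Task 3 = 15−2 = 13
LF_Task 2 = min(LS_Task 3=13, LS_Task 4=16, LS_Task 5=15, LS_Task 6=7) = 7; LS_Task 2 = 7−7 = 0
LF_Task 1 = min(LS_Task 3=13, LS_Task 4=16, LS_Task 6=7) = 7; LS_Task 1 = 7−5 = 2
Slack_Task 5 = LS_Task 5 − ES_Task 5 = 15 − 9 = 6

6 weeks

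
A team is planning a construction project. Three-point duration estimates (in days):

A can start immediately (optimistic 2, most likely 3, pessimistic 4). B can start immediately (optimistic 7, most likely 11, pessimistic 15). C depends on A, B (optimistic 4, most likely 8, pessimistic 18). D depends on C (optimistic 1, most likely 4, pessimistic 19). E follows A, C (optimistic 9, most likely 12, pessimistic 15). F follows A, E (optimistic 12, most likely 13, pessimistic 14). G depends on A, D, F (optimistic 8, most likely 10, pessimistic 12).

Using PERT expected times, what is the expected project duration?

55 days

te_A = (2 + 4·3 + 4)/6 = 18/6 = 3
te_B = (7 + 4·11 + 15)/6 = 66/6 = 11
te_C = (4 + 4·8 + 18)/6 = 54/6 = 9
te_D = (1 + 4·4 + 19)/6 = 36/6 = 6
te_E = (9 + 4·12 + 15)/6 = 72/6 = 12
te_F = (12 + 4·13 + 14)/6 = 78/6 = 13
te_G = (8 + 4·10 + 12)/6 = 60/6 = 10

Forward pass:
ES_A = 0; EF_A = 3
ES_B = 0; EF_B = 11
ES_C = max(EF_A=3, EF_B=11) = 11; EF_C = 11+9 = 20
ES_D = 20; EF_D = 20+6 = 26
ES_E = max(EF_A=3, EF_C=20) = 20; EF_E = 20+12 = 32
ES_F = max(EF_A=3, EF_E=32) = 32; EF_F = 32+13 = 45
ES_G = max(EF_A=3, EF_D=26, EF_F=45) = 45; EF_G = 45+10 = 55
Expected project duration μ = 55 days. Critical path: B → C → E → F → G.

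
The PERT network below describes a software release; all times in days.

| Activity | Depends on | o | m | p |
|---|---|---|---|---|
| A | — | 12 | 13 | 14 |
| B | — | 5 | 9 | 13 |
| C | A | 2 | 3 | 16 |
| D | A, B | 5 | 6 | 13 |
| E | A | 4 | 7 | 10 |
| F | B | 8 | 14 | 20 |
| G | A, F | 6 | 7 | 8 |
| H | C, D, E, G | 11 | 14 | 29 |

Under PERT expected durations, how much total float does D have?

10 days

te_A = (12 + 4·13 + 14)/6 = 78/6 = 13
te_B = (5 + 4·9 + 13)/6 = 54/6 = 9
te_C = (2 + 4·3 + 16)/6 = 30/6 = 5
te_D = (5 + 4·6 + 13)/6 = 42/6 = 7
te_E = (4 + 4·7 + 10)/6 = 42/6 = 7
te_F = (8 + 4·14 + 20)/6 = 84/6 = 14
te_G = (6 + 4·7 + 8)/6 = 42/6 = 7
te_H = (11 + 4·14 + 29)/6 = 96/6 = 16

Forward pass:
ES_A = 0; EF_A = 13
ES_B = 0; EF_B = 9
ES_C = 13; EF_C = 13+5 = 18
ES_D = max(EF_A=13, EF_B=9) = 13; EF_D = 13+7 = 20
ES_E = 13; EF_E = 13+7 = 20
ES_F = 9; EF_F = 9+14 = 23
ES_G = max(EF_A=13, EF_F=23) = 23; EF_G = 23+7 = 30
ES_H = max(EF_C=18, EF_D=20, EF_E=20, EF_G=30) = 30; EF_H = 30+16 = 46
Expected project duration μ = 46 days. Critical path: B → F → G → H.

Backward pass:
LF_H = 46; LS_H = 46−16 = 30
LF_G = LS_H = 30; LS_G = 30−7 = 23
LF_F = LS_G = 23; LS_F = 23−14 = 9
LF_E = LS_H = 30; LS_E = 30−7 = 23
LF_D = LS_H = 30; LS_D = 30−7 = 23
LF_C = LS_H = 30; LS_C = 30−5 = 25
LF_B = min(LS_D=23, LS_F=9) = 9; LS_B = 9−9 = 0
LF_A = min(LS_C=25, LS_D=23, LS_E=23, LS_G=23) = 23; LS_A = 23−13 = 10
Slack_D = LS_D − ES_D = 23 − 13 = 10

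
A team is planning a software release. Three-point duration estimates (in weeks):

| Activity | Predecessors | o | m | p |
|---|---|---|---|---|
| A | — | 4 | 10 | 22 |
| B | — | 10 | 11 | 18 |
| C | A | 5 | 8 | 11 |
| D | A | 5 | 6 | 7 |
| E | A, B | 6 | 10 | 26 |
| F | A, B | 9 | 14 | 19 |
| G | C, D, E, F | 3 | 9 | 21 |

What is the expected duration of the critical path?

36 weeks

te_A = (4 + 4·10 + 22)/6 = 66/6 = 11
te_B = (10 + 4·11 + 18)/6 = 72/6 = 12
te_C = (5 + 4·8 + 11)/6 = 48/6 = 8
te_D = (5 + 4·6 + 7)/6 = 36/6 = 6
te_E = (6 + 4·10 + 26)/6 = 72/6 = 12
te_F = (9 + 4·14 + 19)/6 = 84/6 = 14
te_G = (3 + 4·9 + 21)/6 = 60/6 = 10

Forward pass:
ES_A = 0; EF_A = 11
ES_B = 0; EF_B = 12
ES_C = 11; EF_C = 11+8 = 19
ES_D = 11; EF_D = 11+6 = 17
ES_E = max(EF_A=11, EF_B=12) = 12; EF_E = 12+12 = 24
ES_F = max(EF_A=11, EF_B=12) = 12; EF_F = 12+14 = 26
ES_G = max(EF_C=19, EF_D=17, EF_E=24, EF_F=26) = 26; EF_G = 26+10 = 36
Expected project duration μ = 36 weeks. Critical path: B → F → G.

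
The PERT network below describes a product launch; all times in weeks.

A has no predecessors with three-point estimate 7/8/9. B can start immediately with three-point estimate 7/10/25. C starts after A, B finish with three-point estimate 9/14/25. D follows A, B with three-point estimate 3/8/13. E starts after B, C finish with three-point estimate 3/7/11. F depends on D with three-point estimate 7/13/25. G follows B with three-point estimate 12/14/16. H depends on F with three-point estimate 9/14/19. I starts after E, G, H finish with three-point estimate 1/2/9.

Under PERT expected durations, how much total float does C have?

te_A = (7 + 4·8 + 9)/6 = 48/6 = 8
te_B = (7 + 4·10 + 25)/6 = 72/6 = 12
te_C = (9 + 4·14 + 25)/6 = 90/6 = 15
te_D = (3 + 4·8 + 13)/6 = 48/6 = 8
te_E = (3 + 4·7 + 11)/6 = 42/6 = 7
te_F = (7 + 4·13 + 25)/6 = 84/6 = 14
te_G = (12 + 4·14 + 16)/6 = 84/6 = 14
te_H = (9 + 4·14 + 19)/6 = 84/6 = 14
te_I = (1 + 4·2 + 9)/6 = 18/6 = 3

Forward pass:
ES_A = 0; EF_A = 8
ES_B = 0; EF_B = 12
ES_C = max(EF_A=8, EF_B=12) = 12; EF_C = 12+15 = 27
ES_D = max(EF_A=8, EF_B=12) = 12; EF_D = 12+8 = 20
ES_E = max(EF_B=12, EF_C=27) = 27; EF_E = 27+7 = 34
ES_F = 20; EF_F = 20+14 = 34
ES_G = 12; EF_G = 12+14 = 26
ES_H = 34; EF_H = 34+14 = 48
ES_I = max(EF_E=34, EF_G=26, EF_H=48) = 48; EF_I = 48+3 = 51
Expected project duration μ = 51 weeks. Critical path: B → D → F → H → I.

Backward pass:
LF_I = 51; LS_I = 51−3 = 48
LF_H = LS_I = 48; LS_H = 48−14 = 34
LF_G = LS_I = 48; LS_G = 48−14 = 34
LF_F = LS_H = 34; LS_F = 34−14 = 20
LF_E = LS_I = 48; LS_E = 48−7 = 41
LF_D = LS_F = 20; LS_D = 20−8 = 12
LF_C = LS_E = 41; LS_C = 41−15 = 26
LF_B = min(LS_C=26, LS_D=12, LS_E=41, LS_G=34) = 12; LS_B = 12−12 = 0
LF_A = min(LS_C=26, LS_D=12) = 12; LS_A = 12−8 = 4
Slack_C = LS_C − ES_C = 26 − 12 = 14

14 weeks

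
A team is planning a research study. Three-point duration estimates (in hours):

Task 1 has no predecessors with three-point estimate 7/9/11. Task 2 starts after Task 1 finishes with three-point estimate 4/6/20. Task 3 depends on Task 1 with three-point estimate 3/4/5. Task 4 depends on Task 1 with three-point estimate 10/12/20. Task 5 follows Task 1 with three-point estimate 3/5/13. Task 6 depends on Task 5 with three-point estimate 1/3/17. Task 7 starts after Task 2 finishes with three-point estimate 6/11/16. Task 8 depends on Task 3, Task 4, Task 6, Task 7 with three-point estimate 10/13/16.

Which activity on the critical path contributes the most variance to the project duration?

te_Task 1 = (7 + 4·9 + 11)/6 = 54/6 = 9; σ²_Task 1 = ((11−7)/6)² = 0.444
te_Task 2 = (4 + 4·6 + 20)/6 = 48/6 = 8; σ²_Task 2 = ((20−4)/6)² = 7.111
te_Task 3 = (3 + 4·4 + 5)/6 = 24/6 = 4; σ²_Task 3 = ((5−3)/6)² = 0.111
te_Task 4 = (10 + 4·12 + 20)/6 = 78/6 = 13; σ²_Task 4 = ((20−10)/6)² = 2.778
te_Task 5 = (3 + 4·5 + 13)/6 = 36/6 = 6; σ²_Task 5 = ((13−3)/6)² = 2.778
te_Task 6 = (1 + 4·3 + 17)/6 = 30/6 = 5; σ²_Task 6 = ((17−1)/6)² = 7.111
te_Task 7 = (6 + 4·11 + 16)/6 = 66/6 = 11; σ²_Task 7 = ((16−6)/6)² = 2.778
te_Task 8 = (10 + 4·13 + 16)/6 = 78/6 = 13; σ²_Task 8 = ((16−10)/6)² = 1.000

Forward pass:
ES_Task 1 = 0; EF_Task 1 = 9
ES_Task 2 = 9; EF_Task 2 = 9+8 = 17
ES_Task 3 = 9; EF_Task 3 = 9+4 = 13
ES_Task 4 = 9; EF_Task 4 = 9+13 = 22
ES_Task 5 = 9; EF_Task 5 = 9+6 = 15
ES_Task 6 = 15; EF_Task 6 = 15+5 = 20
ES_Task 7 = 17; EF_Task 7 = 17+11 = 28
ES_Task 8 = max(EF_Task 3=13, EF_Task 4=22, EF_Task 6=20, EF_Task 7=28) = 28; EF_Task 8 = 28+13 = 41
Expected project duration μ = 41 hours. Critical path: Task 1 → Task 2 → Task 7 → Task 8.

Variances on critical path: σ²_Task 1=0.444, σ²_Task 2=7.111, σ²_Task 7=2.778, σ²_Task 8=1.000.
Largest is σ²_Task 2 = 7.111.

Task 2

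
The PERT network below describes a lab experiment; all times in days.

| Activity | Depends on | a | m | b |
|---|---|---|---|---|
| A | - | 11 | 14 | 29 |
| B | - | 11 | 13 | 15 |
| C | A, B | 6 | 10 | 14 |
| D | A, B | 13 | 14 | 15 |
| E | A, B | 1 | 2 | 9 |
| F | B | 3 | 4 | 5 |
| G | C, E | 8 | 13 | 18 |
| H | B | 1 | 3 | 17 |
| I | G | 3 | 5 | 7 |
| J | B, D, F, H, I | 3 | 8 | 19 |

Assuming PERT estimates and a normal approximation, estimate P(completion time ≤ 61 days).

0.959

te_A = (11 + 4·14 + 29)/6 = 96/6 = 16; σ²_A = ((29−11)/6)² = 9.000
te_B = (11 + 4·13 + 15)/6 = 78/6 = 13; σ²_B = ((15−11)/6)² = 0.444
te_C = (6 + 4·10 + 14)/6 = 60/6 = 10; σ²_C = ((14−6)/6)² = 1.778
te_D = (13 + 4·14 + 15)/6 = 84/6 = 14; σ²_D = ((15−13)/6)² = 0.111
te_E = (1 + 4·2 + 9)/6 = 18/6 = 3; σ²_E = ((9−1)/6)² = 1.778
te_F = (3 + 4·4 + 5)/6 = 24/6 = 4; σ²_F = ((5−3)/6)² = 0.111
te_G = (8 + 4·13 + 18)/6 = 78/6 = 13; σ²_G = ((18−8)/6)² = 2.778
te_H = (1 + 4·3 + 17)/6 = 30/6 = 5; σ²_H = ((17−1)/6)² = 7.111
te_I = (3 + 4·5 + 7)/6 = 30/6 = 5; σ²_I = ((7−3)/6)² = 0.444
te_J = (3 + 4·8 + 19)/6 = 54/6 = 9; σ²_J = ((19−3)/6)² = 7.111

Forward pass:
ES_A = 0; EF_A = 16
ES_B = 0; EF_B = 13
ES_C = max(EF_A=16, EF_B=13) = 16; EF_C = 16+10 = 26
ES_D = max(EF_A=16, EF_B=13) = 16; EF_D = 16+14 = 30
ES_E = max(EF_A=16, EF_B=13) = 16; EF_E = 16+3 = 19
ES_F = 13; EF_F = 13+4 = 17
ES_G = max(EF_C=26, EF_E=19) = 26; EF_G = 26+13 = 39
ES_H = 13; EF_H = 13+5 = 18
ES_I = 39; EF_I = 39+5 = 44
ES_J = max(EF_B=13, EF_D=30, EF_F=17, EF_H=18, EF_I=44) = 44; EF_J = 44+9 = 53
Expected project duration μ = 53 days. Critical path: A → C → G → I → J.

Variance along critical path = 9.000 + 1.778 + 2.778 + 0.444 + 7.111 = 21.111; σ = √21.111 = 4.595 days.
Z = (61 − 53) / 4.595 = 1.741
P(T ≤ 61) = Φ(1.741) ≈ 0.959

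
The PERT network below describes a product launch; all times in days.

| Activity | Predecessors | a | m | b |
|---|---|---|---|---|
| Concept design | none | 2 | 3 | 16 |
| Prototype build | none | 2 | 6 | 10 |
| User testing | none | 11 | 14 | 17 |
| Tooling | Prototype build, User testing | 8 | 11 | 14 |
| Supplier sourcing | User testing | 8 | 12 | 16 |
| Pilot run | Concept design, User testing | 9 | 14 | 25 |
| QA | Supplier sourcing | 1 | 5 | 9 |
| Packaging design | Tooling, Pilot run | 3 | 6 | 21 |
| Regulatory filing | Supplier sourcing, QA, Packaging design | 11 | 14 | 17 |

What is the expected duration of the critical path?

51 days

te_Concept design = (2 + 4·3 + 16)/6 = 30/6 = 5
te_Prototype build = (2 + 4·6 + 10)/6 = 36/6 = 6
te_User testing = (11 + 4·14 + 17)/6 = 84/6 = 14
te_Tooling = (8 + 4·11 + 14)/6 = 66/6 = 11
te_Supplier sourcing = (8 + 4·12 + 16)/6 = 72/6 = 12
te_Pilot run = (9 + 4·14 + 25)/6 = 90/6 = 15
te_QA = (1 + 4·5 + 9)/6 = 30/6 = 5
te_Packaging design = (3 + 4·6 + 21)/6 = 48/6 = 8
te_Regulatory filing = (11 + 4·14 + 17)/6 = 84/6 = 14

Forward pass:
ES_Concept design = 0; EF_Concept design = 5
ES_Prototype build = 0; EF_Prototype build = 6
ES_User testing = 0; EF_User testing = 14
ES_Tooling = max(EF_Prototype build=6, EF_User testing=14) = 14; EF_Tooling = 14+11 = 25
ES_Supplier sourcing = 14; EF_Supplier sourcing = 14+12 = 26
ES_Pilot run = max(EF_Concept design=5, EF_User testing=14) = 14; EF_Pilot run = 14+15 = 29
ES_QA = 26; EF_QA = 26+5 = 31
ES_Packaging design = max(EF_Tooling=25, EF_Pilot run=29) = 29; EF_Packaging design = 29+8 = 37
ES_Regulatory filing = max(EF_Supplier sourcing=26, EF_QA=31, EF_Packaging design=37) = 37; EF_Regulatory filing = 37+14 = 51
Expected project duration μ = 51 days. Critical path: User testing → Pilot run → Packaging design → Regulatory filing.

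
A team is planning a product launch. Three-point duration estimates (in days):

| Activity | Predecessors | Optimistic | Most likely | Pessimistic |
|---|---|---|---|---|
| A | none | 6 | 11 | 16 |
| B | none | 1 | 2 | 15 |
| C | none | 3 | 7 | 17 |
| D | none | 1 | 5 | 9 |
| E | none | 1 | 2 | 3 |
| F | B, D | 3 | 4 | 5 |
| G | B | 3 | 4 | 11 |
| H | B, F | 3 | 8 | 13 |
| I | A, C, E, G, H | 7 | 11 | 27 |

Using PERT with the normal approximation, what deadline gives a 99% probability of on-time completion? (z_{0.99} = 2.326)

39.2 days

te_A = (6 + 4·11 + 16)/6 = 66/6 = 11; σ²_A = ((16−6)/6)² = 2.778
te_B = (1 + 4·2 + 15)/6 = 24/6 = 4; σ²_B = ((15−1)/6)² = 5.444
te_C = (3 + 4·7 + 17)/6 = 48/6 = 8; σ²_C = ((17−3)/6)² = 5.444
te_D = (1 + 4·5 + 9)/6 = 30/6 = 5; σ²_D = ((9−1)/6)² = 1.778
te_E = (1 + 4·2 + 3)/6 = 12/6 = 2; σ²_E = ((3−1)/6)² = 0.111
te_F = (3 + 4·4 + 5)/6 = 24/6 = 4; σ²_F = ((5−3)/6)² = 0.111
te_G = (3 + 4·4 + 11)/6 = 30/6 = 5; σ²_G = ((11−3)/6)² = 1.778
te_H = (3 + 4·8 + 13)/6 = 48/6 = 8; σ²_H = ((13−3)/6)² = 2.778
te_I = (7 + 4·11 + 27)/6 = 78/6 = 13; σ²_I = ((27−7)/6)² = 11.111

Forward pass:
ES_A = 0; EF_A = 11
ES_B = 0; EF_B = 4
ES_C = 0; EF_C = 8
ES_D = 0; EF_D = 5
ES_E = 0; EF_E = 2
ES_F = max(EF_B=4, EF_D=5) = 5; EF_F = 5+4 = 9
ES_G = 4; EF_G = 4+5 = 9
ES_H = max(EF_B=4, EF_F=9) = 9; EF_H = 9+8 = 17
ES_I = max(EF_A=11, EF_C=8, EF_E=2, EF_G=9, EF_H=17) = 17; EF_I = 17+13 = 30
Expected project duration μ = 30 days. Critical path: D → F → H → I.

Variance along critical path = 1.778 + 0.111 + 2.778 + 11.111 = 15.778; σ = 3.972 days.
D = μ + z·σ = 30 + 2.326·3.972 = 39.2 days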